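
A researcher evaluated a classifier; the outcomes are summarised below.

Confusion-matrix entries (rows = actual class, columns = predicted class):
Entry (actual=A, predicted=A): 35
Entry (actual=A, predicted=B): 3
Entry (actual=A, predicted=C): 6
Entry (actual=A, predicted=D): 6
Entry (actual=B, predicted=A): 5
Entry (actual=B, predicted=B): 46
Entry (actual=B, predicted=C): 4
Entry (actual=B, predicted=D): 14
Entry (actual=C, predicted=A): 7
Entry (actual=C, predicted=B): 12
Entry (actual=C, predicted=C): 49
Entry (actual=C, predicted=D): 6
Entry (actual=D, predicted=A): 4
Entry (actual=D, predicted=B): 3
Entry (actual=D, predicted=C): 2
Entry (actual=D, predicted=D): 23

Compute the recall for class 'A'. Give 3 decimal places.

0.700

recall = TP/(TP+FN).
A: TP=35, FN=3+6+6=15 → 35/50 = 0.7000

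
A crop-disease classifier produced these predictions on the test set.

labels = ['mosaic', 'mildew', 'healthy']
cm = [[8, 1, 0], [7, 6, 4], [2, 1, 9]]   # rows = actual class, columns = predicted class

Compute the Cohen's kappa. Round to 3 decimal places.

Observed agreement pₒ = trace/N = 23/38 = 0.6053
Expected agreement pₑ = Σ (rowᵢ·colᵢ)/N² = (9·17 + 17·8 + 12·13)/38² = 0.3082
κ = (pₒ − pₑ)/(1 − pₑ) = (0.6053 − 0.3082)/(1 − 0.3082) = 0.429

0.429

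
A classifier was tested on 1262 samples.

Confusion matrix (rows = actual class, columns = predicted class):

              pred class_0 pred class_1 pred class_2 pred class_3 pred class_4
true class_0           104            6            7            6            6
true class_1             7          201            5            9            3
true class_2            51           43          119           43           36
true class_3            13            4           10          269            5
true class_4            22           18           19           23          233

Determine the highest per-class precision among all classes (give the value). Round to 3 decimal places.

0.823

Per-class precision (TP/(TP+FP)):
  class_0: TP=104, FP=7+51+13+22=93 → 104/197 = 0.5279
  class_1: TP=201, FP=6+43+4+18=71 → 201/272 = 0.7390
  class_2: TP=119, FP=7+5+10+19=41 → 119/160 = 0.7438
  class_3: TP=269, FP=6+9+43+23=81 → 269/350 = 0.7686
  class_4: TP=233, FP=6+3+36+5=50 → 233/283 = 0.8233
Highest is class 'class_4' with precision = 0.823.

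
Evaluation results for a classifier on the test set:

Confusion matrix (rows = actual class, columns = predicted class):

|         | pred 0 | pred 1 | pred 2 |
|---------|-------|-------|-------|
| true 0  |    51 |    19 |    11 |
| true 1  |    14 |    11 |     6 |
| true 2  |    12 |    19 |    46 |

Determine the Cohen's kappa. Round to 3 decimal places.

0.338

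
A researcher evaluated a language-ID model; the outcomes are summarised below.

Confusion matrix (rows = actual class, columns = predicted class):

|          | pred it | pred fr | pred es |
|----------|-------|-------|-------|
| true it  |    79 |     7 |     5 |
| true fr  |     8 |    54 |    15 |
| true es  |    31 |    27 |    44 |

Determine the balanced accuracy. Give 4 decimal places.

Balanced accuracy = mean of per-class recall.
  it: recall = 79/91 = 0.86813
  fr: recall = 54/77 = 0.70130
  es: recall = 44/102 = 0.43137
Mean = (0.86813 + 0.70130 + 0.43137) / 3 = 0.6669

0.6669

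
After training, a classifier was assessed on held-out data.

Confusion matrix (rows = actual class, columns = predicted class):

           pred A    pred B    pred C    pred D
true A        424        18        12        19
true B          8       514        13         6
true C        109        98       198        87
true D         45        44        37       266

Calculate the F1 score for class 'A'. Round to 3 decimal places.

0.801

One-vs-rest for 'A': TP = diagonal; FP = other classes predicted 'A'; FN = 'A' predicted as other.
F1 score = 2·TP/(2·TP+FP+FN).
A: TP=424, FP=8+109+45=162, FN=18+12+19=49 → 848/1059 = 0.8008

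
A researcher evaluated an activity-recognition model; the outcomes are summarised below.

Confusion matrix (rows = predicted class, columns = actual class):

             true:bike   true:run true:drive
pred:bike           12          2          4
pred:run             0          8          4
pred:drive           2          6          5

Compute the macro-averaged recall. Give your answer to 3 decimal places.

0.581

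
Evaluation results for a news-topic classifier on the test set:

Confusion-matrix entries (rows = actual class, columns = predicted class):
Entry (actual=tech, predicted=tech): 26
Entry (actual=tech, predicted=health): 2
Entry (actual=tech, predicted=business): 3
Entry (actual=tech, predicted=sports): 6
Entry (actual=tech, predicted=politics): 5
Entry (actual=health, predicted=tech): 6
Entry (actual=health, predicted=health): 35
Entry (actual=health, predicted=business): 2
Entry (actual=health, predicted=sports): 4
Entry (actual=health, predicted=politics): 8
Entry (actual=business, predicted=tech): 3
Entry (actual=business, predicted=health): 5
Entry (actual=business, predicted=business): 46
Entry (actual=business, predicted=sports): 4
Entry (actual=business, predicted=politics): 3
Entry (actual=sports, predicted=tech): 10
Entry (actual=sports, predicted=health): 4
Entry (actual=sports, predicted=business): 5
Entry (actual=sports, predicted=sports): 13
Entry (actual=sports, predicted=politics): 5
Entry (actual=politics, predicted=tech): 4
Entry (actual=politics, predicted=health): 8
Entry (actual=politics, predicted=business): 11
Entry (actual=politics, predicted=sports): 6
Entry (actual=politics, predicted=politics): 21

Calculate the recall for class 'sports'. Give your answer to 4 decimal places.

0.3514

recall = TP/(TP+FN).
sports: TP=13, FN=10+4+5+5=24 → 13/37 = 0.35135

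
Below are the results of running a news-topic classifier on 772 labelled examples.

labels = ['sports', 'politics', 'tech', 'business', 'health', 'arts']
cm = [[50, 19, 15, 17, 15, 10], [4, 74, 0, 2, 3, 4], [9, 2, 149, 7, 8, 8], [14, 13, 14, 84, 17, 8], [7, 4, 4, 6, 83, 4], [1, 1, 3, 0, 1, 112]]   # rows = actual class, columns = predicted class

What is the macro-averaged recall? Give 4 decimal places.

0.7232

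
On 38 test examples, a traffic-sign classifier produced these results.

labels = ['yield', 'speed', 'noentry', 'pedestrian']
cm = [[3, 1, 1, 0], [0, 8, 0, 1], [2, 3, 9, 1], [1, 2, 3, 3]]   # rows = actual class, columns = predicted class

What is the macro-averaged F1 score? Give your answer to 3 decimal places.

0.578

Per-class F1 score (2·TP/(2·TP+FP+FN)):
  yield: TP=3, FP=0+2+1=3, FN=1+1+0=2 → 6/11 = 0.5455
  speed: TP=8, FP=1+3+2=6, FN=0+0+1=1 → 16/23 = 0.6957
  noentry: TP=9, FP=1+0+3=4, FN=2+3+1=6 → 18/28 = 0.6429
  pedestrian: TP=3, FP=0+1+1=2, FN=1+2+3=6 → 6/14 = 0.4286
Macro-F1 score = mean = (0.5455 + 0.6957 + 0.6429 + 0.4286) / 4 = 0.578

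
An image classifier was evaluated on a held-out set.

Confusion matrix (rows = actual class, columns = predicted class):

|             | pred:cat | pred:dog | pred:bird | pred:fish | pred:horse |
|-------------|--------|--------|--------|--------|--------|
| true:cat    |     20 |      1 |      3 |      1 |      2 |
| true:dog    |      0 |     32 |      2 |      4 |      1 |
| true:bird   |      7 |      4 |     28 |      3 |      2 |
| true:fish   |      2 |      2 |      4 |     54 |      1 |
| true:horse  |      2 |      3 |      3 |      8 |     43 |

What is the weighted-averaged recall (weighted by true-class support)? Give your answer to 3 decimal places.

Per-class recall (TP/(TP+FN)):
  cat: TP=20, FN=1+3+1+2=7 → 20/27 = 0.7407
  dog: TP=32, FN=0+2+4+1=7 → 32/39 = 0.8205
  bird: TP=28, FN=7+4+3+2=16 → 28/44 = 0.6364
  fish: TP=54, FN=2+2+4+1=9 → 54/63 = 0.8571
  horse: TP=43, FN=2+3+3+8=16 → 43/59 = 0.7288
Weighted-recall = Σ (supportᵢ/N)·recallᵢ with N=232: (27/232)·0.7407 + (39/232)·0.8205 + (44/232)·0.6364 + (63/232)·0.8571 + (59/232)·0.7288 = 0.763

0.763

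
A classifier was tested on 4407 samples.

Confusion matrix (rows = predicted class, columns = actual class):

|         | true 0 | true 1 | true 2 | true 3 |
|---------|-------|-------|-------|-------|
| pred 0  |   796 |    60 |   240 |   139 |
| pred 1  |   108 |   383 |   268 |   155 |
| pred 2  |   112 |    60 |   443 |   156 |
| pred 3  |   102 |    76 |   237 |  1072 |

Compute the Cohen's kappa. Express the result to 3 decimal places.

0.473

Observed agreement pₒ = trace/N = 2694/4407 = 0.6113
Expected agreement pₑ = Σ (rowᵢ·colᵢ)/N² = (1118·1235 + 579·914 + 1188·771 + 1522·1487)/4407² = 0.2620
κ = (pₒ − pₑ)/(1 − pₑ) = (0.6113 − 0.2620)/(1 − 0.2620) = 0.473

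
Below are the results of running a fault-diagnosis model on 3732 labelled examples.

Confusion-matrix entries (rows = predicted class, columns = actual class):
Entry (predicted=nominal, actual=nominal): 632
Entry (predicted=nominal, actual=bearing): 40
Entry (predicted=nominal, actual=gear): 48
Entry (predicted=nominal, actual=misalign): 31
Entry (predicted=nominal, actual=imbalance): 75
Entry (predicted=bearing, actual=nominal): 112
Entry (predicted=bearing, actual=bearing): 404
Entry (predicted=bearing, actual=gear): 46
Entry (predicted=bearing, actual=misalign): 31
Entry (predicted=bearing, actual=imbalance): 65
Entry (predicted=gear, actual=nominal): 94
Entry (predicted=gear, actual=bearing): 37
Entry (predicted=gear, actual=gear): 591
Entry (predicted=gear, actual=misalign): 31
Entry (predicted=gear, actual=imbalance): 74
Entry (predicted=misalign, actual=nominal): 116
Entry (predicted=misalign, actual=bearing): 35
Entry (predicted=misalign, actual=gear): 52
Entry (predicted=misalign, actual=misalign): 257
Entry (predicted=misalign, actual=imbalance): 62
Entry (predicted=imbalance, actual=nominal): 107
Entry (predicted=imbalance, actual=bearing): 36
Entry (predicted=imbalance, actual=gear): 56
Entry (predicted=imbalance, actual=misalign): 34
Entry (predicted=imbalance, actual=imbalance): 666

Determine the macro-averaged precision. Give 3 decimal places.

0.665

Per-class precision (TP/(TP+FP)):
  nominal: TP=632, FP=40+48+31+75=194 → 632/826 = 0.7651
  bearing: TP=404, FP=112+46+31+65=254 → 404/658 = 0.6140
  gear: TP=591, FP=94+37+31+74=236 → 591/827 = 0.7146
  misalign: TP=257, FP=116+35+52+62=265 → 257/522 = 0.4923
  imbalance: TP=666, FP=107+36+56+34=233 → 666/899 = 0.7408
Macro-precision = mean = (0.7651 + 0.6140 + 0.7146 + 0.4923 + 0.7408) / 5 = 0.665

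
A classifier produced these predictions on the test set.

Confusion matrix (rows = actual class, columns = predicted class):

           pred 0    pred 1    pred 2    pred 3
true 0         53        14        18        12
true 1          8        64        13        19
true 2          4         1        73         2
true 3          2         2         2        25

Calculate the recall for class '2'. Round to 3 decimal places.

0.913

recall = TP/(TP+FN).
2: TP=73, FN=4+1+2=7 → 73/80 = 0.9125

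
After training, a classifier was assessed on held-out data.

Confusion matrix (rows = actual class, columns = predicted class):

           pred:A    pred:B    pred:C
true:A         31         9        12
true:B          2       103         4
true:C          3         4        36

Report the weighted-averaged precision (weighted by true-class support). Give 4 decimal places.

Per-class precision (TP/(TP+FP)):
  A: TP=31, FP=2+3=5 → 31/36 = 0.86111
  B: TP=103, FP=9+4=13 → 103/116 = 0.88793
  C: TP=36, FP=12+4=16 → 36/52 = 0.69231
Weighted-precision = Σ (supportᵢ/N)·precisionᵢ with N=204: (52/204)·0.86111 + (109/204)·0.88793 + (43/204)·0.69231 = 0.8399

0.8399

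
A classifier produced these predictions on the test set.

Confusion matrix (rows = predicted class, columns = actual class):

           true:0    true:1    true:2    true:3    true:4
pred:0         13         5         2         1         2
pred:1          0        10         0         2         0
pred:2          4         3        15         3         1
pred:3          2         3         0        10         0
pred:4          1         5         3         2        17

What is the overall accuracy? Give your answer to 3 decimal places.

Accuracy = trace / total = (13+10+15+10+17=65) / 104 = 65/104 = 0.625

0.625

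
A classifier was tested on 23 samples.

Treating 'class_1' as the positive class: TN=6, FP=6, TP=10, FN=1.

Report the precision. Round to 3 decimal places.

0.625

Precision = TP/(TP+FP) = 10/(10+6) = 10/16 = 0.625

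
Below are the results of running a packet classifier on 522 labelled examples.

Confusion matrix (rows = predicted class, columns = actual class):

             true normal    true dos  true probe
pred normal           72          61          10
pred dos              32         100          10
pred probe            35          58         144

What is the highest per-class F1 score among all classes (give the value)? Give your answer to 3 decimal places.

0.718

Per-class F1 score (2·TP/(2·TP+FP+FN)):
  normal: TP=72, FP=61+10=71, FN=32+35=67 → 144/282 = 0.5106
  dos: TP=100, FP=32+10=42, FN=61+58=119 → 200/361 = 0.5540
  probe: TP=144, FP=35+58=93, FN=10+10=20 → 288/401 = 0.7182
Highest is class 'probe' with F1 score = 0.718.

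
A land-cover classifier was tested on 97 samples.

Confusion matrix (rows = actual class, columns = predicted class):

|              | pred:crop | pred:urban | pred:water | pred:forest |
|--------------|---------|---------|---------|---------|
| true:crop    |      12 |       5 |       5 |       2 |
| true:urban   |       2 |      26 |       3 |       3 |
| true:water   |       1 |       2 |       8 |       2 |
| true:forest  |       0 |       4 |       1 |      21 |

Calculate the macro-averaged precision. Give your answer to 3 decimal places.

0.681

Per-class precision (TP/(TP+FP)):
  crop: TP=12, FP=2+1+0=3 → 12/15 = 0.8000
  urban: TP=26, FP=5+2+4=11 → 26/37 = 0.7027
  water: TP=8, FP=5+3+1=9 → 8/17 = 0.4706
  forest: TP=21, FP=2+3+2=7 → 21/28 = 0.7500
Macro-precision = mean = (0.8000 + 0.7027 + 0.4706 + 0.7500) / 4 = 0.681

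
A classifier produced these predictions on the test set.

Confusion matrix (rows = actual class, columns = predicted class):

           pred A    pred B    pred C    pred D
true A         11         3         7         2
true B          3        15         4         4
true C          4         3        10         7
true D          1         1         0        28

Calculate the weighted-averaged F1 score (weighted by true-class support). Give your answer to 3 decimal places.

Per-class F1 score (2·TP/(2·TP+FP+FN)):
  A: TP=11, FP=3+4+1=8, FN=3+7+2=12 → 22/42 = 0.5238
  B: TP=15, FP=3+3+1=7, FN=3+4+4=11 → 30/48 = 0.6250
  C: TP=10, FP=7+4+0=11, FN=4+3+7=14 → 20/45 = 0.4444
  D: TP=28, FP=2+4+7=13, FN=1+1+0=2 → 56/71 = 0.7887
Weighted-F1 score = Σ (supportᵢ/N)·F1 scoreᵢ with N=103: (23/103)·0.5238 + (26/103)·0.6250 + (24/103)·0.4444 + (30/103)·0.7887 = 0.608

0.608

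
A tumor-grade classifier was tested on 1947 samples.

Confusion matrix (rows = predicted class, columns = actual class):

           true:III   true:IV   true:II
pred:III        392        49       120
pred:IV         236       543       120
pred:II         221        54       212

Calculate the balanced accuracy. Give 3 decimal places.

Balanced accuracy = mean of per-class recall.
  III: recall = 392/849 = 0.4617
  IV: recall = 543/646 = 0.8406
  II: recall = 212/452 = 0.4690
Mean = (0.4617 + 0.8406 + 0.4690) / 3 = 0.590

0.590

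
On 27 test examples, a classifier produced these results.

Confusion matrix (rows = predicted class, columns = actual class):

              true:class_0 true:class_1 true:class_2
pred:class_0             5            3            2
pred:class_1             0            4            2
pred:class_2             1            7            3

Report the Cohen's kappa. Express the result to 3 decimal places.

0.203

Observed agreement pₒ = trace/N = 12/27 = 0.4444
Expected agreement pₑ = Σ (rowᵢ·colᵢ)/N² = (6·10 + 14·6 + 7·11)/27² = 0.3032
κ = (pₒ − pₑ)/(1 − pₑ) = (0.4444 − 0.3032)/(1 − 0.3032) = 0.203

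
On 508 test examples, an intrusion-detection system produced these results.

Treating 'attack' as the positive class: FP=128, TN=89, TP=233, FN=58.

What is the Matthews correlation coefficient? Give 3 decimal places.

MCC = (TP·TN − FP·FN) / √((TP+FP)(TP+FN)(TN+FP)(TN+FN))
Numerator = 233·89 − 128·58 = 13313
Denominator = √(361·291·217·147) = √3351021849 = 57888.0113
MCC = 13313 / 57888.0113 = 0.230

0.230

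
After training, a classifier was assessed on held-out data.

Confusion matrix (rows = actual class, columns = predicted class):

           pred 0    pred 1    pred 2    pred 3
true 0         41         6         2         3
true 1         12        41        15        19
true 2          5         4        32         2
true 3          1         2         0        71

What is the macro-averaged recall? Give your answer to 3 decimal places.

0.741

Per-class recall (TP/(TP+FN)):
  0: TP=41, FN=6+2+3=11 → 41/52 = 0.7885
  1: TP=41, FN=12+15+19=46 → 41/87 = 0.4713
  2: TP=32, FN=5+4+2=11 → 32/43 = 0.7442
  3: TP=71, FN=1+2+0=3 → 71/74 = 0.9595
Macro-recall = mean = (0.7885 + 0.4713 + 0.7442 + 0.9595) / 4 = 0.741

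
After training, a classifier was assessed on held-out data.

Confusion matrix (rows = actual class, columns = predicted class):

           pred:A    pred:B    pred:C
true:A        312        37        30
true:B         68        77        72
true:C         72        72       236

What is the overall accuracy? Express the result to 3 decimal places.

Accuracy = trace / total = (312+77+236=625) / 976 = 625/976 = 0.640

0.640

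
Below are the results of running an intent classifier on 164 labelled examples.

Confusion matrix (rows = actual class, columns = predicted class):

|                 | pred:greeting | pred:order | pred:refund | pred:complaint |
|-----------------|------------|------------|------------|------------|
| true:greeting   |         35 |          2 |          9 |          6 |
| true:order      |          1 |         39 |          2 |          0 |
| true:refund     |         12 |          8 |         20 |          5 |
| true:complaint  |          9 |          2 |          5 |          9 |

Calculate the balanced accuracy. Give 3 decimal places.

Balanced accuracy = mean of per-class recall.
  greeting: recall = 35/52 = 0.6731
  order: recall = 39/42 = 0.9286
  refund: recall = 20/45 = 0.4444
  complaint: recall = 9/25 = 0.3600
Mean = (0.6731 + 0.9286 + 0.4444 + 0.3600) / 4 = 0.602

0.602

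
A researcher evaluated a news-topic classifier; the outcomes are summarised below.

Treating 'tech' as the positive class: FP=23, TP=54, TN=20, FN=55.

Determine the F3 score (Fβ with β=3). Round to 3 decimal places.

Fβ = (1+β²)·TP / ((1+β²)·TP + β²·FN + FP), with β²=9
= 10·54 / (10·54 + 9·55 + 23) = 0.510

0.510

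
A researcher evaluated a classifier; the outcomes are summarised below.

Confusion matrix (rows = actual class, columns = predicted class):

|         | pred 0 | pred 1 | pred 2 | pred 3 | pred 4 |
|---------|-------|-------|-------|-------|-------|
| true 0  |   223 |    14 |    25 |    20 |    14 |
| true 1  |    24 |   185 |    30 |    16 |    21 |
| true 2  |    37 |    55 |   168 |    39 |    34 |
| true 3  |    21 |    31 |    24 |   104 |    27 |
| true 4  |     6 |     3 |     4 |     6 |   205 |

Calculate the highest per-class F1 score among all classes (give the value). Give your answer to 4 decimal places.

Per-class F1 score (2·TP/(2·TP+FP+FN)):
  0: TP=223, FP=24+37+21+6=88, FN=14+25+20+14=73 → 446/607 = 0.73476
  1: TP=185, FP=14+55+31+3=103, FN=24+30+16+21=91 → 370/564 = 0.65603
  2: TP=168, FP=25+30+24+4=83, FN=37+55+39+34=165 → 336/584 = 0.57534
  3: TP=104, FP=20+16+39+6=81, FN=21+31+24+27=103 → 208/392 = 0.53061
  4: TP=205, FP=14+21+34+27=96, FN=6+3+4+6=19 → 410/525 = 0.78095
Highest is class '4' with F1 score = 0.7810.

0.7810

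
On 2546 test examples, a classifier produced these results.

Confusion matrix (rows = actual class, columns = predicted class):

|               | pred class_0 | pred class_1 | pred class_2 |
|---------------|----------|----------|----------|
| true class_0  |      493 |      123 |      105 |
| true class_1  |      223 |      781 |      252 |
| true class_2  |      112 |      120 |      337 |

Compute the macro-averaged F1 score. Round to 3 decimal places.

0.618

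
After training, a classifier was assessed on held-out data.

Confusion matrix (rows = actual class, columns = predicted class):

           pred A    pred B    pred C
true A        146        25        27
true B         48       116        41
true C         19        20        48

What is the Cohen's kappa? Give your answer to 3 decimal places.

Observed agreement pₒ = trace/N = 310/490 = 0.6327
Expected agreement pₑ = Σ (rowᵢ·colᵢ)/N² = (198·213 + 205·161 + 87·116)/490² = 0.3551
κ = (pₒ − pₑ)/(1 − pₑ) = (0.6327 − 0.3551)/(1 − 0.3551) = 0.430

0.430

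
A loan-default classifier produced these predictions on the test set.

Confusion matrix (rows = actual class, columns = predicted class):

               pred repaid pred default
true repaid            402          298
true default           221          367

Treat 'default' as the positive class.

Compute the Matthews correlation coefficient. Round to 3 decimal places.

0.198

MCC = (TP·TN − FP·FN) / √((TP+FP)(TP+FN)(TN+FP)(TN+FN))
Numerator = 367·402 − 298·221 = 81676
Denominator = √(665·588·700·623) = √170523822000 = 412945.3015
MCC = 81676 / 412945.3015 = 0.198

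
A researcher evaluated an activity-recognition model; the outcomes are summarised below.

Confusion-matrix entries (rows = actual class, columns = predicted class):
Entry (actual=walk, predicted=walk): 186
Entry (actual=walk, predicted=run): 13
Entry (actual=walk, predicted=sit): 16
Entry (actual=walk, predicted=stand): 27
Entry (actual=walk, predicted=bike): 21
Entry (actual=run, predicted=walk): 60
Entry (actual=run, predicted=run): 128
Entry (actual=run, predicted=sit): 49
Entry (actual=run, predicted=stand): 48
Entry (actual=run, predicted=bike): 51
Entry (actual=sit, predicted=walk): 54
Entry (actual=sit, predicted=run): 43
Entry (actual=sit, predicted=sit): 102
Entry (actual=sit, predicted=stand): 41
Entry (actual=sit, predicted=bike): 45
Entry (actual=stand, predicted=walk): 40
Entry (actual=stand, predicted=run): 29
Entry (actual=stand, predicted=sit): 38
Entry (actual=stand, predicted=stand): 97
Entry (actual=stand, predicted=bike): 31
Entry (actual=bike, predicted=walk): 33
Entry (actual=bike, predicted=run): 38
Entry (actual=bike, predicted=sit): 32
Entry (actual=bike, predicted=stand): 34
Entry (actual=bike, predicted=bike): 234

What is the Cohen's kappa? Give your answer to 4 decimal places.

0.3747

Observed agreement pₒ = trace/N = 747/1490 = 0.50134
Expected agreement pₑ = Σ (rowᵢ·colᵢ)/N² = (263·373 + 336·251 + 285·237 + 235·247 + 371·382)/1490² = 0.20258
κ = (pₒ − pₑ)/(1 − pₑ) = (0.50134 − 0.20258)/(1 − 0.20258) = 0.3747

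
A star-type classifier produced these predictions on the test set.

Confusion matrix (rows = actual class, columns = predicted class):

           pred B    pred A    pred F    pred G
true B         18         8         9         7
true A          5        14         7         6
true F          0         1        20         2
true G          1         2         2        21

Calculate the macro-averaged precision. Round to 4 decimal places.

0.6049

Per-class precision (TP/(TP+FP)):
  B: TP=18, FP=5+0+1=6 → 18/24 = 0.75000
  A: TP=14, FP=8+1+2=11 → 14/25 = 0.56000
  F: TP=20, FP=9+7+2=18 → 20/38 = 0.52632
  G: TP=21, FP=7+6+2=15 → 21/36 = 0.58333
Macro-precision = mean = (0.75000 + 0.56000 + 0.52632 + 0.58333) / 4 = 0.6049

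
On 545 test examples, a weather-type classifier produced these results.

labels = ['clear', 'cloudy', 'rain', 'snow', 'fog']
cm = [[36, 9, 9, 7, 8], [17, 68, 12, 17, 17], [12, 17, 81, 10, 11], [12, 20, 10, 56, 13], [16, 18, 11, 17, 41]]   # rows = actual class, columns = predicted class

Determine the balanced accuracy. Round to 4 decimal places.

Balanced accuracy = mean of per-class recall.
  clear: recall = 36/69 = 0.52174
  cloudy: recall = 68/131 = 0.51908
  rain: recall = 81/131 = 0.61832
  snow: recall = 56/111 = 0.50450
  fog: recall = 41/103 = 0.39806
Mean = (0.52174 + 0.51908 + 0.61832 + 0.50450 + 0.39806) / 5 = 0.5123

0.5123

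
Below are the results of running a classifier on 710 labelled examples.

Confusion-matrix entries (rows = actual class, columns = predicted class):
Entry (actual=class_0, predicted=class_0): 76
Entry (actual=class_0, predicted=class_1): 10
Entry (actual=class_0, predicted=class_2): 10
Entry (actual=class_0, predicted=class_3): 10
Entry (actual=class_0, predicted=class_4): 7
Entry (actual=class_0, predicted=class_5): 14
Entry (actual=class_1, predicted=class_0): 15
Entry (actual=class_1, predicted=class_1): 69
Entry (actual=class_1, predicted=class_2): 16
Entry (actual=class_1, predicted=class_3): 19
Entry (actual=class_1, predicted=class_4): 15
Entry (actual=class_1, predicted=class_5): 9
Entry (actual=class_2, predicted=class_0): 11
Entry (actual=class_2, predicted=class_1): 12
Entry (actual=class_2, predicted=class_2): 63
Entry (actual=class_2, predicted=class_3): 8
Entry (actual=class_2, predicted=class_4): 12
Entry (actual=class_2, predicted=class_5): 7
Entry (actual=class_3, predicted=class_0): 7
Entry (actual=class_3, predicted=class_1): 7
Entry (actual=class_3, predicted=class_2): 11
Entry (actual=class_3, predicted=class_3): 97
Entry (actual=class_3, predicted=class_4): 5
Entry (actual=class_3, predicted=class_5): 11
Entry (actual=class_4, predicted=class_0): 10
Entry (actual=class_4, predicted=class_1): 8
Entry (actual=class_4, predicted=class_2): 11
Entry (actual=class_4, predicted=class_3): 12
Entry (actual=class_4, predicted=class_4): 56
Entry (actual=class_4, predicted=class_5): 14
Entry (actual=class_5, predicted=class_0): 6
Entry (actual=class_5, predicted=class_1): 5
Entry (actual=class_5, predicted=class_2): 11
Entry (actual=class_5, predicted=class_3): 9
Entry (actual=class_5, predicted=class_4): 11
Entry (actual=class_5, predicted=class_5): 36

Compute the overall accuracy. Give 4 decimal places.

0.5592

Accuracy = trace / total = (76+69+63+97+56+36=397) / 710 = 397/710 = 0.5592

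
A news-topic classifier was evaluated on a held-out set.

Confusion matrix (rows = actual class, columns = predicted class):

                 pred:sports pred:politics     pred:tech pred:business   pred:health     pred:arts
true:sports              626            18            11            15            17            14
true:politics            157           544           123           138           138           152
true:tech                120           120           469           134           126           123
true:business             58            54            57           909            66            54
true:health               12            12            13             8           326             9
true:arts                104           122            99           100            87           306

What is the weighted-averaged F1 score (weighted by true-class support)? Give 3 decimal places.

0.572

Per-class F1 score (2·TP/(2·TP+FP+FN)):
  sports: TP=626, FP=157+120+58+12+104=451, FN=18+11+15+17+14=75 → 1252/1778 = 0.7042
  politics: TP=544, FP=18+120+54+12+122=326, FN=157+123+138+138+152=708 → 1088/2122 = 0.5127
  tech: TP=469, FP=11+123+57+13+99=303, FN=120+120+134+126+123=623 → 938/1864 = 0.5032
  business: TP=909, FP=15+138+134+8+100=395, FN=58+54+57+66+54=289 → 1818/2502 = 0.7266
  health: TP=326, FP=17+138+126+66+87=434, FN=12+12+13+8+9=54 → 652/1140 = 0.5719
  arts: TP=306, FP=14+152+123+54+9=352, FN=104+122+99+100+87=512 → 612/1476 = 0.4146
Weighted-F1 score = Σ (supportᵢ/N)·F1 scoreᵢ with N=5441: (701/5441)·0.7042 + (1252/5441)·0.5127 + (1092/5441)·0.5032 + (1198/5441)·0.7266 + (380/5441)·0.5719 + (818/5441)·0.4146 = 0.572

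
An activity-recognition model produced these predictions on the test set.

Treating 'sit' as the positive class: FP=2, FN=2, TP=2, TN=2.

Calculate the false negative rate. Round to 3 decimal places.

0.500

FNR = FN/(FN+TP) = 2/(2+2) = 0.500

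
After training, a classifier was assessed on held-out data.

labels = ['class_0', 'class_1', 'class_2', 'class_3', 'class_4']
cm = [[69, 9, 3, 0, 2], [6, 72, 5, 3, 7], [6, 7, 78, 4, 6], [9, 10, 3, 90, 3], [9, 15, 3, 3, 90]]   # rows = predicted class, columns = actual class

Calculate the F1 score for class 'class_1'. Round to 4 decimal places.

One-vs-rest for 'class_1': TP = diagonal; FP = other classes predicted 'class_1'; FN = 'class_1' predicted as other.
F1 score = 2·TP/(2·TP+FP+FN).
class_1: TP=72, FP=6+5+3+7=21, FN=9+7+10+15=41 → 144/206 = 0.69903

0.6990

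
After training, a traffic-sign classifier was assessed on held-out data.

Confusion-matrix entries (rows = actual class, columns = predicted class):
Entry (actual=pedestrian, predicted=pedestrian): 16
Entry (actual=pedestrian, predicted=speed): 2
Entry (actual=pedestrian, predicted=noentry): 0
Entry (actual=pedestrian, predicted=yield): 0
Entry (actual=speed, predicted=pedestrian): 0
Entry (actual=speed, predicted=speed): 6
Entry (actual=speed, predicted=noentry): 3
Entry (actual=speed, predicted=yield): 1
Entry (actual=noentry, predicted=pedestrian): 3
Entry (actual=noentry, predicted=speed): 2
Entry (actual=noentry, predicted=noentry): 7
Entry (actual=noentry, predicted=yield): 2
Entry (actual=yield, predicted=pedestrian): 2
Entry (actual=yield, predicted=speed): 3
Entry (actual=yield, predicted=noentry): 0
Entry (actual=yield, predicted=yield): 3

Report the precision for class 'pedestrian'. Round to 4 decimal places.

0.7619

Take TP from the diagonal, FP from the rest of the 'pedestrian' prediction marginal, FN from the rest of the 'pedestrian' actual marginal.
precision = TP/(TP+FP).
pedestrian: TP=16, FP=0+3+2=5 → 16/21 = 0.76190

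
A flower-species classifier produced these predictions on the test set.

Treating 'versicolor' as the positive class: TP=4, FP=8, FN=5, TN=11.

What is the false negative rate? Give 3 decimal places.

0.556

FNR = FN/(FN+TP) = 5/(5+4) = 0.556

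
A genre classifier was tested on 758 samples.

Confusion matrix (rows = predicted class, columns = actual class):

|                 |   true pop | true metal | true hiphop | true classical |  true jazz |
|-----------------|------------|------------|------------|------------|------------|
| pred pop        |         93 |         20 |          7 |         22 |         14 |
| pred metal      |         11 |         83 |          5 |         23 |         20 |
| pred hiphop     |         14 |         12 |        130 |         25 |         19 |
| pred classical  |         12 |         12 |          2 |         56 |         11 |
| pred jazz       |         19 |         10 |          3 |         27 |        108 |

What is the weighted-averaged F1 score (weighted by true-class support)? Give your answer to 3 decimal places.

0.609

Per-class F1 score (2·TP/(2·TP+FP+FN)):
  pop: TP=93, FP=20+7+22+14=63, FN=11+14+12+19=56 → 186/305 = 0.6098
  metal: TP=83, FP=11+5+23+20=59, FN=20+12+12+10=54 → 166/279 = 0.5950
  hiphop: TP=130, FP=14+12+25+19=70, FN=7+5+2+3=17 → 260/347 = 0.7493
  classical: TP=56, FP=12+12+2+11=37, FN=22+23+25+27=97 → 112/246 = 0.4553
  jazz: TP=108, FP=19+10+3+27=59, FN=14+20+19+11=64 → 216/339 = 0.6372
Weighted-F1 score = Σ (supportᵢ/N)·F1 scoreᵢ with N=758: (149/758)·0.6098 + (137/758)·0.5950 + (147/758)·0.7493 + (153/758)·0.4553 + (172/758)·0.6372 = 0.609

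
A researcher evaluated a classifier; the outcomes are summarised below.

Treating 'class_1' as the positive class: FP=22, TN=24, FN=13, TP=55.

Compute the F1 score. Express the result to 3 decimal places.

Precision = TP/(TP+FP) = 55/77 = 0.7143
Recall = TP/(TP+FN) = 55/68 = 0.8088
F1 = 2·TP/(2·TP+FP+FN) = 110/145 = 0.759

0.759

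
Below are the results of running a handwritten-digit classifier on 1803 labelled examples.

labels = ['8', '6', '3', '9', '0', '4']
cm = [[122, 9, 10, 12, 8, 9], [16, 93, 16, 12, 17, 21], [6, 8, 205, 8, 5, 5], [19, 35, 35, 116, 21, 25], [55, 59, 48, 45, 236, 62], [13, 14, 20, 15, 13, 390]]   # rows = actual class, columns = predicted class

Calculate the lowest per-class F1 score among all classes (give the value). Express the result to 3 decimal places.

0.473

Per-class F1 score (2·TP/(2·TP+FP+FN)):
  8: TP=122, FP=16+6+19+55+13=109, FN=9+10+12+8+9=48 → 244/401 = 0.6085
  6: TP=93, FP=9+8+35+59+14=125, FN=16+16+12+17+21=82 → 186/393 = 0.4733
  3: TP=205, FP=10+16+35+48+20=129, FN=6+8+8+5+5=32 → 410/571 = 0.7180
  9: TP=116, FP=12+12+8+45+15=92, FN=19+35+35+21+25=135 → 232/459 = 0.5054
  0: TP=236, FP=8+17+5+21+13=64, FN=55+59+48+45+62=269 → 472/805 = 0.5863
  4: TP=390, FP=9+21+5+25+62=122, FN=13+14+20+15+13=75 → 780/977 = 0.7984
Lowest is class '6' with F1 score = 0.473.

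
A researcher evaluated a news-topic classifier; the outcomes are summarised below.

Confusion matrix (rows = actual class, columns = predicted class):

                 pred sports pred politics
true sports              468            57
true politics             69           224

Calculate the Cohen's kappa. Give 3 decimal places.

0.662

Observed agreement pₒ = trace/N = 692/818 = 0.8460
Expected agreement pₑ = Σ (rowᵢ·colᵢ)/N² = (525·537 + 293·281)/818² = 0.5444
κ = (pₒ − pₑ)/(1 − pₑ) = (0.8460 − 0.5444)/(1 − 0.5444) = 0.662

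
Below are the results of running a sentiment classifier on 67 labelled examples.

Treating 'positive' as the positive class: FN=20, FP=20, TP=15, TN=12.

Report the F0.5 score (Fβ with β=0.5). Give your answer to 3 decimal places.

0.429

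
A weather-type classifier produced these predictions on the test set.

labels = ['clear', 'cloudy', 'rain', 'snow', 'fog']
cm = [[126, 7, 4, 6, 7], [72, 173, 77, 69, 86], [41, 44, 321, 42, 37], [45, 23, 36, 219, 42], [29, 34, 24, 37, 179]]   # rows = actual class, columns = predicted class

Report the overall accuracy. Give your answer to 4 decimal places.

0.5719

Accuracy = trace / total = (126+173+321+219+179=1018) / 1780 = 1018/1780 = 0.5719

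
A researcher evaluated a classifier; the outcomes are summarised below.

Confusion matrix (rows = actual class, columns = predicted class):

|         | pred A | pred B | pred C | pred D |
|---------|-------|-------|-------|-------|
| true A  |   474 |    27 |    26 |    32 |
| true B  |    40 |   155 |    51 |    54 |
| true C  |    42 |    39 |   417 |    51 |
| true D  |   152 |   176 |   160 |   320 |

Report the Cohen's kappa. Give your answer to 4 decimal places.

Observed agreement pₒ = trace/N = 1366/2216 = 0.61643
Expected agreement pₑ = Σ (rowᵢ·colᵢ)/N² = (559·708 + 300·397 + 549·654 + 808·457)/2216² = 0.25316
κ = (pₒ − pₑ)/(1 − pₑ) = (0.61643 − 0.25316)/(1 − 0.25316) = 0.4864

0.4864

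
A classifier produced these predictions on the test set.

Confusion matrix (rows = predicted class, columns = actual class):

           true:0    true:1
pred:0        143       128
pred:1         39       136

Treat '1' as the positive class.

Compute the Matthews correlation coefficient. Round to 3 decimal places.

MCC = (TP·TN − FP·FN) / √((TP+FP)(TP+FN)(TN+FP)(TN+FN))
Numerator = 136·143 − 39·128 = 14456
Denominator = √(175·264·182·271) = √2278676400 = 47735.4837
MCC = 14456 / 47735.4837 = 0.303

0.303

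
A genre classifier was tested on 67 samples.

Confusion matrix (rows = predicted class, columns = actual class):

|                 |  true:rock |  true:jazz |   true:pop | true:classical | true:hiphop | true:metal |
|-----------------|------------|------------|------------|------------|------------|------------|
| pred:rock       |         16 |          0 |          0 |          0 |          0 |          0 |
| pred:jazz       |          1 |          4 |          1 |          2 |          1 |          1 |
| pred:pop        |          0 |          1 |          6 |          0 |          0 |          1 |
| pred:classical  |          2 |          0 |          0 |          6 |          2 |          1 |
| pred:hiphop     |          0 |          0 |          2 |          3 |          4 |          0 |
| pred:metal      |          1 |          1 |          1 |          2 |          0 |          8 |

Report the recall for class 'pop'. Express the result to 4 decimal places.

Take TP from the diagonal, FP from the rest of the 'pop' prediction marginal, FN from the rest of the 'pop' actual marginal.
recall = TP/(TP+FN).
pop: TP=6, FN=0+1+0+2+1=4 → 6/10 = 0.60000

0.6000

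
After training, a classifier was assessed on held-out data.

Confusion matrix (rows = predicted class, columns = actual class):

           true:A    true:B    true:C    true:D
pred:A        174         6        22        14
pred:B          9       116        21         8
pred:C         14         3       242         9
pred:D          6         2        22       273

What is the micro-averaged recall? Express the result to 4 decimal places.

0.8555

Micro-averaging pools counts across classes: ΣTP=805, ΣFP=136, ΣFN=136.
Micro-recall = TP/(TP+FN) on pooled counts = 0.8555 (equals overall accuracy in single-label multiclass).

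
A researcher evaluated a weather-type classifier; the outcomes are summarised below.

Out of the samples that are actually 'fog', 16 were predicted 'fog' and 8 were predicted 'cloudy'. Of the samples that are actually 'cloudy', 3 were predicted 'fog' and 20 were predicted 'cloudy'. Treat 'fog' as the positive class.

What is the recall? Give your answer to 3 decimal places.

Recall = TP/(TP+FN) = 16/(16+8) = 16/24 = 0.667

0.667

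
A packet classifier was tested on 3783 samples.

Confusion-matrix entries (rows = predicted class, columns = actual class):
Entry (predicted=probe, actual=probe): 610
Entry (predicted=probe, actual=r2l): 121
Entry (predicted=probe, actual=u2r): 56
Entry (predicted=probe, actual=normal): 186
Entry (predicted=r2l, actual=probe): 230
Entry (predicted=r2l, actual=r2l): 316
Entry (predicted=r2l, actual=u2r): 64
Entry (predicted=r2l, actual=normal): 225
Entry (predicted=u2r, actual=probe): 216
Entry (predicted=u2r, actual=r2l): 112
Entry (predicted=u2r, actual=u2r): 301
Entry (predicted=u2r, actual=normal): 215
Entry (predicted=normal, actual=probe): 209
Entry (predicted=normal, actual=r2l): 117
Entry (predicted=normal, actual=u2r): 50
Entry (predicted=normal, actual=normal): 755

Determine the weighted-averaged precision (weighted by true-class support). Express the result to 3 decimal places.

0.564

Per-class precision (TP/(TP+FP)):
  probe: TP=610, FP=121+56+186=363 → 610/973 = 0.6269
  r2l: TP=316, FP=230+64+225=519 → 316/835 = 0.3784
  u2r: TP=301, FP=216+112+215=543 → 301/844 = 0.3566
  normal: TP=755, FP=209+117+50=376 → 755/1131 = 0.6676
Weighted-precision = Σ (supportᵢ/N)·precisionᵢ with N=3783: (1265/3783)·0.6269 + (666/3783)·0.3784 + (471/3783)·0.3566 + (1381/3783)·0.6676 = 0.564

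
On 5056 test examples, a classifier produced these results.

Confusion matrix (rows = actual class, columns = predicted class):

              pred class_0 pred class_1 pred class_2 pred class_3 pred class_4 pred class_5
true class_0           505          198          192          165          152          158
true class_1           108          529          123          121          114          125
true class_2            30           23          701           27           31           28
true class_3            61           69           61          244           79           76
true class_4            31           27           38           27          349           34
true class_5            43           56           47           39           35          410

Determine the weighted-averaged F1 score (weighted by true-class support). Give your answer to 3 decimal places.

Per-class F1 score (2·TP/(2·TP+FP+FN)):
  class_0: TP=505, FP=108+30+61+31+43=273, FN=198+192+165+152+158=865 → 1010/2148 = 0.4702
  class_1: TP=529, FP=198+23+69+27+56=373, FN=108+123+121+114+125=591 → 1058/2022 = 0.5232
  class_2: TP=701, FP=192+123+61+38+47=461, FN=30+23+27+31+28=139 → 1402/2002 = 0.7003
  class_3: TP=244, FP=165+121+27+27+39=379, FN=61+69+61+79+76=346 → 488/1213 = 0.4023
  class_4: TP=349, FP=152+114+31+79+35=411, FN=31+27+38+27+34=157 → 698/1266 = 0.5513
  class_5: TP=410, FP=158+125+28+76+34=421, FN=43+56+47+39+35=220 → 820/1461 = 0.5613
Weighted-F1 score = Σ (supportᵢ/N)·F1 scoreᵢ with N=5056: (1370/5056)·0.4702 + (1120/5056)·0.5232 + (840/5056)·0.7003 + (590/5056)·0.4023 + (506/5056)·0.5513 + (630/5056)·0.5613 = 0.532

0.532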